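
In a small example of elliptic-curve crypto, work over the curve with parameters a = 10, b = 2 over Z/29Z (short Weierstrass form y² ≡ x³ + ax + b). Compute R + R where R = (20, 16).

tangent at (20, 16): λ = (3·20² + 10)/(2·16) ≡ 21/3. 3⁻¹ ≡ 10 (mod 29), so λ ≡ 21·10 ≡ 7.
  x = λ² - 20 - 20 = 49 - 40 ≡ 9; y = λ·(20 - 9) - 16 ≡ 3. → (9, 3)

(9, 3)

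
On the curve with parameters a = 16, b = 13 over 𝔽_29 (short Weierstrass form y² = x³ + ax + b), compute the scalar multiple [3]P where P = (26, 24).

(3, 28)

Repeated addition: build up to 3P.
2P: tangent at (26, 24): λ = (3·26² + 16)/(2·24) ≡ 14/19. 19⁻¹ ≡ 26 (mod 29), so λ ≡ 14·26 ≡ 16.
  x = λ² - 26 - 26 = 256 - 52 ≡ 1; y = λ·(26 - 1) - 24 ≡ 28. → (1, 28)
3P: (1, 28) + (26, 24). λ = (24 - 28)/(26 - 1) ≡ 25/25 mod 29. 25⁻¹ ≡ 7 (mod 29), so λ ≡ 1.
  x = λ² - 1 - 26 = 1 - 27 ≡ 3; y = λ·(1 - 3) - 28 ≡ 28. → (3, 28)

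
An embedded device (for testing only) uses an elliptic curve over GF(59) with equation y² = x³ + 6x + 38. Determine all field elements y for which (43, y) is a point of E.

25, 34

x³ + 6x + 38 = 79803 ≡ 35 (mod 59).
Square roots of 35 mod 59: 25 and 34 (since 25² = 625 ≡ 35).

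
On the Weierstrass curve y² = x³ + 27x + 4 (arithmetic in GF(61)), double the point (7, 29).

tangent at (7, 29): λ = (3·7² + 27)/(2·29) ≡ 52/58. 58⁻¹ ≡ 20 (mod 61), so λ ≡ 52·20 ≡ 3.
  x = λ² - 7 - 7 = 9 - 14 ≡ 56; y = λ·(7 - 56) - 29 ≡ 7. → (56, 7)

(56, 7)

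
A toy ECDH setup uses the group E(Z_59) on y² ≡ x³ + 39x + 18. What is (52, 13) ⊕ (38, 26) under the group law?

(40, 18)

(52, 13) + (38, 26). λ = (26 - 13)/(38 - 52) ≡ 13/45 mod 59. 45⁻¹ ≡ 21 (mod 59), so λ ≡ 37.
  x = λ² - 52 - 38 = 1369 - 90 ≡ 40; y = λ·(52 - 40) - 13 ≡ 18. → (40, 18)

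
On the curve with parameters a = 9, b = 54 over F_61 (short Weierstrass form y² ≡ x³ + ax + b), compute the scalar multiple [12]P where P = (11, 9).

Repeated addition: build up to 12P.
2P: tangent at (11, 9): λ = (3·11² + 9)/(2·9) ≡ 6/18. 18⁻¹ ≡ 17 (mod 61), so λ ≡ 6·17 ≡ 41.
  x = λ² - 11 - 11 = 1681 - 22 ≡ 12; y = λ·(11 - 12) - 9 ≡ 11. → (12, 11)
3P: (12, 11) + (11, 9). λ = (9 - 11)/(11 - 12) ≡ 59/60 mod 61. 60⁻¹ ≡ 60 (mod 61) since 60·60 = 3600 ≡ 1, so λ ≡ 2.
  x = λ² - 12 - 11 = 4 - 23 ≡ 42; y = λ·(12 - 42) - 11 ≡ 51. → (42, 51)
4P: (42, 51) + (11, 9). λ = (9 - 51)/(11 - 42) ≡ 19/30 mod 61. 30⁻¹ ≡ 59 (mod 61), so λ ≡ 23.
  x = λ² - 42 - 11 = 529 - 53 ≡ 49; y = λ·(42 - 49) - 51 ≡ 32. → (49, 32)
5P: (49, 32) + (11, 9). λ = (9 - 32)/(11 - 49) ≡ 38/23 mod 61. 23⁻¹ ≡ 8 (mod 61), so λ ≡ 60.
  x = λ² - 49 - 11 = 3600 - 60 ≡ 2; y = λ·(49 - 2) - 32 ≡ 43. → (2, 43)
6P: (2, 43) + (11, 9). λ = (9 - 43)/(11 - 2) ≡ 27/9 mod 61. 9⁻¹ ≡ 34 (mod 61) since 9·34 = 306 ≡ 1, so λ ≡ 3.
  x = λ² - 2 - 11 = 9 - 13 ≡ 57; y = λ·(2 - 57) - 43 ≡ 36. → (57, 36)
7P: (57, 36) + (11, 9). λ = (9 - 36)/(11 - 57) ≡ 34/15 mod 61. 15⁻¹ ≡ 57 (mod 61), so λ ≡ 47.
  x = λ² - 57 - 11 = 2209 - 68 ≡ 6; y = λ·(57 - 6) - 36 ≡ 43. → (6, 43)
8P: (6, 43) + (11, 9). λ = (9 - 43)/(11 - 6) ≡ 27/5 mod 61. 5⁻¹ ≡ 49 (mod 61) since 5·49 = 245 ≡ 1, so λ ≡ 42.
  x = λ² - 6 - 11 = 1764 - 17 ≡ 39; y = λ·(6 - 39) - 43 ≡ 35. → (39, 35)
9P: (39, 35) + (11, 9). λ = (9 - 35)/(11 - 39) ≡ 35/33 mod 61. 33⁻¹ ≡ 37 (mod 61), so λ ≡ 14.
  x = λ² - 39 - 11 = 196 - 50 ≡ 24; y = λ·(39 - 24) - 35 ≡ 53. → (24, 53)
10P: (24, 53) + (11, 9). λ = (9 - 53)/(11 - 24) ≡ 17/48 mod 61. 48⁻¹ ≡ 14 (mod 61) since 48·14 = 672 ≡ 1, so λ ≡ 55.
  x = λ² - 24 - 11 = 3025 - 35 ≡ 1; y = λ·(24 - 1) - 53 ≡ 53. → (1, 53)
11P: (1, 53) + (11, 9). λ = (9 - 53)/(11 - 1) ≡ 17/10 mod 61. 10⁻¹ ≡ 55 (mod 61) since 10·55 = 550 ≡ 1, so λ ≡ 20.
  x = λ² - 1 - 11 = 400 - 12 ≡ 22; y = λ·(1 - 22) - 53 ≡ 15. → (22, 15)
12P: (22, 15) + (11, 9). λ = (9 - 15)/(11 - 22) ≡ 55/50 mod 61. 50⁻¹ ≡ 11 (mod 61) since 50·11 = 550 ≡ 1, so λ ≡ 56.
  x = λ² - 22 - 11 = 3136 - 33 ≡ 53; y = λ·(22 - 53) - 15 ≡ 18. → (53, 18)

(53, 18)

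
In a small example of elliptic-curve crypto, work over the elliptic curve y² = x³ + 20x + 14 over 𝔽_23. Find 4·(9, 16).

Write Q = (9, 16).
Double-and-add on 4 = (100)₂. Start with Q = (9, 16) for the leading 1-bit.
double: tangent at (9, 16): λ = (3·9² + 20)/(2·16) ≡ 10/9. 9⁻¹ ≡ 18 (mod 23) since 9·18 = 162 ≡ 1, so λ ≡ 10·18 ≡ 19.
  x = λ² - 9 - 9 = 361 - 18 ≡ 21; y = λ·(9 - 21) - 16 ≡ 9. → (21, 9)
double: tangent at (21, 9): λ = (3·21² + 20)/(2·9) ≡ 9/18. 18⁻¹ ≡ 9 (mod 23) since 18·9 = 162 ≡ 1, so λ ≡ 9·9 ≡ 12.
  x = λ² - 21 - 21 = 144 - 42 ≡ 10; y = λ·(21 - 10) - 9 ≡ 8. → (10, 8)

(10, 8)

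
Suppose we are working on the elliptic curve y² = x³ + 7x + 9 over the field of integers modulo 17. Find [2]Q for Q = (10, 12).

tangent at (10, 12): λ = (3·10² + 7)/(2·12) ≡ 1/7. 7⁻¹ ≡ 5 (mod 17), so λ ≡ 1·5 ≡ 5.
  x = λ² - 10 - 10 = 25 - 20 ≡ 5; y = λ·(10 - 5) - 12 ≡ 13. → (5, 13)

(5, 13)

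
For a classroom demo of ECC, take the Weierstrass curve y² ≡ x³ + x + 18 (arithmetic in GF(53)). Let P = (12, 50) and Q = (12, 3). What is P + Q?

The two points share x = 12 and their y-coordinates satisfy 50 + 3 ≡ 0 (mod 53), so they are inverses. Their sum is the point at infinity.

O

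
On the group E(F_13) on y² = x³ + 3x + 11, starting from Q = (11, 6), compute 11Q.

Repeated addition: build up to 11Q.
2Q: tangent at (11, 6): λ = (3·11² + 3)/(2·6) ≡ 2/12. 12⁻¹ ≡ 12 (mod 13) since 12·12 = 144 ≡ 1, so λ ≡ 2·12 ≡ 11.
  x = λ² - 11 - 11 = 121 - 22 ≡ 8; y = λ·(11 - 8) - 6 ≡ 1. → (8, 1)
3Q: (8, 1) + (11, 6). λ = (6 - 1)/(11 - 8) ≡ 5/3 mod 13. 3⁻¹ ≡ 9 (mod 13), so λ ≡ 6.
  x = λ² - 8 - 11 = 36 - 19 ≡ 4; y = λ·(8 - 4) - 1 ≡ 10. → (4, 10)
4Q: (4, 10) + (11, 6). λ = (6 - 10)/(11 - 4) ≡ 9/7 mod 13. 7⁻¹ ≡ 2 (mod 13) since 7·2 = 14 ≡ 1, so λ ≡ 5.
  x = λ² - 4 - 11 = 25 - 15 ≡ 10; y = λ·(4 - 10) - 10 ≡ 12. → (10, 12)
5Q: (10, 12) + (11, 6). λ = (6 - 12)/(11 - 10) ≡ 7/1 mod 13. 1⁻¹ ≡ 1 (mod 13), so λ ≡ 7.
  x = λ² - 10 - 11 = 49 - 21 ≡ 2; y = λ·(10 - 2) - 12 ≡ 5. → (2, 5)
6Q: (2, 5) + (11, 6). λ = (6 - 5)/(11 - 2) ≡ 1/9 mod 13. 9⁻¹ ≡ 3 (mod 13) since 9·3 = 27 ≡ 1, so λ ≡ 3.
  x = λ² - 2 - 11 = 9 - 13 ≡ 9; y = λ·(2 - 9) - 5 ≡ 0. → (9, 0)
7Q: (9, 0) + (11, 6). λ = (6 - 0)/(11 - 9) ≡ 6/2 mod 13. 2⁻¹ ≡ 7 (mod 13), so λ ≡ 3.
  x = λ² - 9 - 11 = 9 - 20 ≡ 2; y = λ·(9 - 2) - 0 ≡ 8. → (2, 8)
8Q: (2, 8) + (11, 6). λ = (6 - 8)/(11 - 2) ≡ 11/9 mod 13. 9⁻¹ ≡ 3 (mod 13) since 9·3 = 27 ≡ 1, so λ ≡ 7.
  x = λ² - 2 - 11 = 49 - 13 ≡ 10; y = λ·(2 - 10) - 8 ≡ 1. → (10, 1)
9Q: (10, 1) + (11, 6). λ = (6 - 1)/(11 - 10) ≡ 5/1 mod 13. 1⁻¹ ≡ 1 (mod 13), so λ ≡ 5.
  x = λ² - 10 - 11 = 25 - 21 ≡ 4; y = λ·(10 - 4) - 1 ≡ 3. → (4, 3)
10Q: (4, 3) + (11, 6). λ = (6 - 3)/(11 - 4) ≡ 3/7 mod 13. 7⁻¹ ≡ 2 (mod 13), so λ ≡ 6.
  x = λ² - 4 - 11 = 36 - 15 ≡ 8; y = λ·(4 - 8) - 3 ≡ 12. → (8, 12)
11Q: (8, 12) + (11, 6). λ = (6 - 12)/(11 - 8) ≡ 7/3 mod 13. 3⁻¹ ≡ 9 (mod 13) since 3·9 = 27 ≡ 1, so λ ≡ 11.
  x = λ² - 8 - 11 = 121 - 19 ≡ 11; y = λ·(8 - 11) - 12 ≡ 7. → (11, 7)

(11, 7)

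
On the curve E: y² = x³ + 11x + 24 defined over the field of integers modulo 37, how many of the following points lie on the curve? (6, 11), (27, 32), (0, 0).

(6, 11): 11² ≡ 10, rhs ≡ 10 → on.
(27, 32): 32² ≡ 25, rhs ≡ 24 → off.
(0, 0): 0² ≡ 0, rhs ≡ 24 → off.

1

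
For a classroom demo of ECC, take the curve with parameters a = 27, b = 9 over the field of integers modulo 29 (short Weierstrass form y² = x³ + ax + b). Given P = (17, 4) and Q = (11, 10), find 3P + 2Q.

(14, 17)

First 3P:
Repeated addition: build up to 3P.
2P: tangent at (17, 4): λ = (3·17² + 27)/(2·4) ≡ 24/8. 8⁻¹ ≡ 11 (mod 29) since 8·11 = 88 ≡ 1, so λ ≡ 24·11 ≡ 3.
  x = λ² - 17 - 17 = 9 - 34 ≡ 4; y = λ·(17 - 4) - 4 ≡ 6. → (4, 6)
3P: (4, 6) + (17, 4). λ = (4 - 6)/(17 - 4) ≡ 27/13 mod 29. 13⁻¹ ≡ 9 (mod 29) since 13·9 = 117 ≡ 1, so λ ≡ 11.
  x = λ² - 4 - 17 = 121 - 21 ≡ 13; y = λ·(4 - 13) - 6 ≡ 11. → (13, 11)
3P = (13, 11).
Next 2Q:
Repeated addition: build up to 2Q.
2Q: tangent at (11, 10): λ = (3·11² + 27)/(2·10) ≡ 13/20. 20⁻¹ ≡ 16 (mod 29) since 20·16 = 320 ≡ 1, so λ ≡ 13·16 ≡ 5.
  x = λ² - 11 - 11 = 25 - 22 ≡ 3; y = λ·(11 - 3) - 10 ≡ 1. → (3, 1)
2Q = (3, 1).
Finally 3P + 2Q:
(13, 11) + (3, 1). λ = (1 - 11)/(3 - 13) ≡ 19/19 mod 29. 19⁻¹ ≡ 26 (mod 29), so λ ≡ 1.
  x = λ² - 13 - 3 = 1 - 16 ≡ 14; y = λ·(13 - 14) - 11 ≡ 17. → (14, 17)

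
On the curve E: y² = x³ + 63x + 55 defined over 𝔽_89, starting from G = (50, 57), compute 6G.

Repeated addition: build up to 6G.
2G: tangent at (50, 57): λ = (3·50² + 63)/(2·57) ≡ 87/25. 25⁻¹ ≡ 57 (mod 89), so λ ≡ 87·57 ≡ 64.
  x = λ² - 50 - 50 = 4096 - 100 ≡ 80; y = λ·(50 - 80) - 57 ≡ 70. → (80, 70)
3G: (80, 70) + (50, 57). λ = (57 - 70)/(50 - 80) ≡ 76/59 mod 89. 59⁻¹ ≡ 86 (mod 89), so λ ≡ 39.
  x = λ² - 80 - 50 = 1521 - 130 ≡ 56; y = λ·(80 - 56) - 70 ≡ 65. → (56, 65)
4G: (56, 65) + (50, 57). λ = (57 - 65)/(50 - 56) ≡ 81/83 mod 89. 83⁻¹ ≡ 74 (mod 89), so λ ≡ 31.
  x = λ² - 56 - 50 = 961 - 106 ≡ 54; y = λ·(56 - 54) - 65 ≡ 86. → (54, 86)
5G: (54, 86) + (50, 57). λ = (57 - 86)/(50 - 54) ≡ 60/85 mod 89. 85⁻¹ ≡ 22 (mod 89) since 85·22 = 1870 ≡ 1, so λ ≡ 74.
  x = λ² - 54 - 50 = 5476 - 104 ≡ 32; y = λ·(54 - 32) - 86 ≡ 29. → (32, 29)
6G: (32, 29) + (50, 57). λ = (57 - 29)/(50 - 32) ≡ 28/18 mod 89. 18⁻¹ ≡ 5 (mod 89) since 18·5 = 90 ≡ 1, so λ ≡ 51.
  x = λ² - 32 - 50 = 2601 - 82 ≡ 27; y = λ·(32 - 27) - 29 ≡ 48. → (27, 48)

(27, 48)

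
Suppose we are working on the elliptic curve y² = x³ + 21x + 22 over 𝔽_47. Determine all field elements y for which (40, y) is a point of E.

x³ + 21x + 22 = 64862 ≡ 2 (mod 47).
Square roots of 2 mod 47: 7 and 40 (since 7² = 49 ≡ 2).

7, 40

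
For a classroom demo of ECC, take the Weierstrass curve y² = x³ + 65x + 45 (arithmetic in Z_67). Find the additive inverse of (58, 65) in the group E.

-(58, 65) = (58, -65 mod 67) = (58, 2).

(58, 2)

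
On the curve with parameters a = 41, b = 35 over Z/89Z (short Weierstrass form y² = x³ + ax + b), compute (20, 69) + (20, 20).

The two points share x = 20 and their y-coordinates satisfy 69 + 20 ≡ 0 (mod 89), so they are inverses. Their sum is O.

O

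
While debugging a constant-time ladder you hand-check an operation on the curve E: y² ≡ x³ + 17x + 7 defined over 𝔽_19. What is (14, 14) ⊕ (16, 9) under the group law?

(14, 14) + (16, 9). λ = (9 - 14)/(16 - 14) ≡ 14/2 mod 19. 2⁻¹ ≡ 10 (mod 19), so λ ≡ 7.
  x = λ² - 14 - 16 = 49 - 30 ≡ 0; y = λ·(14 - 0) - 14 ≡ 8. → (0, 8)

(0, 8)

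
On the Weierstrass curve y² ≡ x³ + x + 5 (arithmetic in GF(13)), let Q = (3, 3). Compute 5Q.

Double-and-add on 5 = (101)₂. Start with Q = (3, 3) for the leading 1-bit.
double: tangent at (3, 3): λ = (3·3² + 1)/(2·3) ≡ 2/6. 6⁻¹ ≡ 11 (mod 13) since 6·11 = 66 ≡ 1, so λ ≡ 2·11 ≡ 9.
  x = λ² - 3 - 3 = 81 - 6 ≡ 10; y = λ·(3 - 10) - 3 ≡ 12. → (10, 12)
double: tangent at (10, 12): λ = (3·10² + 1)/(2·12) ≡ 2/11. 11⁻¹ ≡ 6 (mod 13) since 11·6 = 66 ≡ 1, so λ ≡ 2·6 ≡ 12.
  x = λ² - 10 - 10 = 144 - 20 ≡ 7; y = λ·(10 - 7) - 12 ≡ 11. → (7, 11)
add Q: (7, 11) + (3, 3). λ = (3 - 11)/(3 - 7) ≡ 5/9 mod 13. 9⁻¹ ≡ 3 (mod 13), so λ ≡ 2.
  x = λ² - 7 - 3 = 4 - 10 ≡ 7; y = λ·(7 - 7) - 11 ≡ 2. → (7, 2)

(7, 2)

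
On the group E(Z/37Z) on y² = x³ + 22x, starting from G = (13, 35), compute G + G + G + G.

(27, 36)

Repeated addition: build up to 4G.
2G: tangent at (13, 35): λ = (3·13² + 22)/(2·35) ≡ 11/33. 33⁻¹ ≡ 9 (mod 37), so λ ≡ 11·9 ≡ 25.
  x = λ² - 13 - 13 = 625 - 26 ≡ 7; y = λ·(13 - 7) - 35 ≡ 4. → (7, 4)
3G: (7, 4) + (13, 35). λ = (35 - 4)/(13 - 7) ≡ 31/6 mod 37. 6⁻¹ ≡ 31 (mod 37) since 6·31 = 186 ≡ 1, so λ ≡ 36.
  x = λ² - 7 - 13 = 1296 - 20 ≡ 18; y = λ·(7 - 18) - 4 ≡ 7. → (18, 7)
4G: (18, 7) + (13, 35). λ = (35 - 7)/(13 - 18) ≡ 28/32 mod 37. 32⁻¹ ≡ 22 (mod 37) since 32·22 = 704 ≡ 1, so λ ≡ 24.
  x = λ² - 18 - 13 = 576 - 31 ≡ 27; y = λ·(18 - 27) - 7 ≡ 36. → (27, 36)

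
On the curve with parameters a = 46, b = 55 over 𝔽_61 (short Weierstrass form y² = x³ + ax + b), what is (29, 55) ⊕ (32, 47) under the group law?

(41, 38)

(29, 55) + (32, 47). λ = (47 - 55)/(32 - 29) ≡ 53/3 mod 61. 3⁻¹ ≡ 41 (mod 61), so λ ≡ 38.
  x = λ² - 29 - 32 = 1444 - 61 ≡ 41; y = λ·(29 - 41) - 55 ≡ 38. → (41, 38)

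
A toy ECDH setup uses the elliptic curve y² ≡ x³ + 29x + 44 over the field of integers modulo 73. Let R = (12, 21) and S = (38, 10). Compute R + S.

(14, 36)

(12, 21) + (38, 10). λ = (10 - 21)/(38 - 12) ≡ 62/26 mod 73. 26⁻¹ ≡ 59 (mod 73) since 26·59 = 1534 ≡ 1, so λ ≡ 8.
  x = λ² - 12 - 38 = 64 - 50 ≡ 14; y = λ·(12 - 14) - 21 ≡ 36. → (14, 36)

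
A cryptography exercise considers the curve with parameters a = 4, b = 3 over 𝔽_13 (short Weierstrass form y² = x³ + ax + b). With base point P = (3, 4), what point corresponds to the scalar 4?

Repeated addition: build up to 4P.
2P: tangent at (3, 4): λ = (3·3² + 4)/(2·4) ≡ 5/8. 8⁻¹ ≡ 5 (mod 13), so λ ≡ 5·5 ≡ 12.
  x = λ² - 3 - 3 = 144 - 6 ≡ 8; y = λ·(3 - 8) - 4 ≡ 1. → (8, 1)
3P: (8, 1) + (3, 4). λ = (4 - 1)/(3 - 8) ≡ 3/8 mod 13. 8⁻¹ ≡ 5 (mod 13) since 8·5 = 40 ≡ 1, so λ ≡ 2.
  x = λ² - 8 - 3 = 4 - 11 ≡ 6; y = λ·(8 - 6) - 1 ≡ 3. → (6, 3)
4P: (6, 3) + (3, 4). λ = (4 - 3)/(3 - 6) ≡ 1/10 mod 13. 10⁻¹ ≡ 4 (mod 13), so λ ≡ 4.
  x = λ² - 6 - 3 = 16 - 9 ≡ 7; y = λ·(6 - 7) - 3 ≡ 6. → (7, 6)

(7, 6)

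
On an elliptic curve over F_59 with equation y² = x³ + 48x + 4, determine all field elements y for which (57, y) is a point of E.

x³ + 48x + 4 = 187933 ≡ 18 (mod 59).
18 is a non-residue mod 59; no y exists.

none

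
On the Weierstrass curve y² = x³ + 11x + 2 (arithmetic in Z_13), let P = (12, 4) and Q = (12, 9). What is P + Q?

The two points share x = 12 and their y-coordinates satisfy 4 + 9 ≡ 0 (mod 13), so they are inverses. Their sum is 𝒪.

O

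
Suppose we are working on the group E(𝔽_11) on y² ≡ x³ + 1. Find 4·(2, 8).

(0, 1)

Write G = (2, 8).
Repeated addition: build up to 4G.
2G: tangent at (2, 8): λ = (3·2² + 0)/(2·8) ≡ 1/5. 5⁻¹ ≡ 9 (mod 11) since 5·9 = 45 ≡ 1, so λ ≡ 1·9 ≡ 9.
  x = λ² - 2 - 2 = 81 - 4 ≡ 0; y = λ·(2 - 0) - 8 ≡ 10. → (0, 10)
3G: (0, 10) + (2, 8). λ = (8 - 10)/(2 - 0) ≡ 9/2 mod 11. 2⁻¹ ≡ 6 (mod 11), so λ ≡ 10.
  x = λ² - 0 - 2 = 100 - 2 ≡ 10; y = λ·(0 - 10) - 10 ≡ 0. → (10, 0)
4G: (10, 0) + (2, 8). λ = (8 - 0)/(2 - 10) ≡ 8/3 mod 11. 3⁻¹ ≡ 4 (mod 11) since 3·4 = 12 ≡ 1, so λ ≡ 10.
  x = λ² - 10 - 2 = 100 - 12 ≡ 0; y = λ·(10 - 0) - 0 ≡ 1. → (0, 1)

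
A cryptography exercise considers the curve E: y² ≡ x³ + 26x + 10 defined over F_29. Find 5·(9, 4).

(7, 10)

Write Q = (9, 4).
Double-and-add on 5 = (101)₂. Start with Q = (9, 4) for the leading 1-bit.
double: tangent at (9, 4): λ = (3·9² + 26)/(2·4) ≡ 8/8. 8⁻¹ ≡ 11 (mod 29), so λ ≡ 8·11 ≡ 1.
  x = λ² - 9 - 9 = 1 - 18 ≡ 12; y = λ·(9 - 12) - 4 ≡ 22. → (12, 22)
double: tangent at (12, 22): λ = (3·12² + 26)/(2·22) ≡ 23/15. 15⁻¹ ≡ 2 (mod 29) since 15·2 = 30 ≡ 1, so λ ≡ 23·2 ≡ 17.
  x = λ² - 12 - 12 = 289 - 24 ≡ 4; y = λ·(12 - 4) - 22 ≡ 27. → (4, 27)
add Q: (4, 27) + (9, 4). λ = (4 - 27)/(9 - 4) ≡ 6/5 mod 29. 5⁻¹ ≡ 6 (mod 29) since 5·6 = 30 ≡ 1, so λ ≡ 7.
  x = λ² - 4 - 9 = 49 - 13 ≡ 7; y = λ·(4 - 7) - 27 ≡ 10. → (7, 10)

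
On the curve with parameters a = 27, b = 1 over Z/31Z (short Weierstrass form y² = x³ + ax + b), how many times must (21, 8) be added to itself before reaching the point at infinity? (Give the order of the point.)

10

2P: tangent at (21, 8): λ = (3·21² + 27)/(2·8) ≡ 17/16. 16⁻¹ ≡ 2 (mod 31) since 16·2 = 32 ≡ 1, so λ ≡ 17·2 ≡ 3.
  x = λ² - 21 - 21 = 9 - 42 ≡ 29; y = λ·(21 - 29) - 8 ≡ 30. → (29, 30)
3P: (29, 30) + (21, 8). λ = (8 - 30)/(21 - 29) ≡ 9/23 mod 31. 23⁻¹ ≡ 27 (mod 31), so λ ≡ 26.
  x = λ² - 29 - 21 = 676 - 50 ≡ 6; y = λ·(29 - 6) - 30 ≡ 10. → (6, 10)
4P: (6, 10) + (21, 8). λ = (8 - 10)/(21 - 6) ≡ 29/15 mod 31. 15⁻¹ ≡ 29 (mod 31) since 15·29 = 435 ≡ 1, so λ ≡ 4.
  x = λ² - 6 - 21 = 16 - 27 ≡ 20; y = λ·(6 - 20) - 10 ≡ 27. → (20, 27)
5P: (20, 27) + (21, 8). λ = (8 - 27)/(21 - 20) ≡ 12/1 mod 31. 1⁻¹ ≡ 1 (mod 31) since 1·1 = 1 ≡ 1, so λ ≡ 12.
  x = λ² - 20 - 21 = 144 - 41 ≡ 10; y = λ·(20 - 10) - 27 ≡ 0. → (10, 0)
6P: (10, 0) + (21, 8). λ = (8 - 0)/(21 - 10) ≡ 8/11 mod 31. 11⁻¹ ≡ 17 (mod 31), so λ ≡ 12.
  x = λ² - 10 - 21 = 144 - 31 ≡ 20; y = λ·(10 - 20) - 0 ≡ 4. → (20, 4)
7P: (20, 4) + (21, 8). λ = (8 - 4)/(21 - 20) ≡ 4/1 mod 31. 1⁻¹ ≡ 1 (mod 31), so λ ≡ 4.
  x = λ² - 20 - 21 = 16 - 41 ≡ 6; y = λ·(20 - 6) - 4 ≡ 21. → (6, 21)
8P: (6, 21) + (21, 8). λ = (8 - 21)/(21 - 6) ≡ 18/15 mod 31. 15⁻¹ ≡ 29 (mod 31), so λ ≡ 26.
  x = λ² - 6 - 21 = 676 - 27 ≡ 29; y = λ·(6 - 29) - 21 ≡ 1. → (29, 1)
9P: (29, 1) + (21, 8). λ = (8 - 1)/(21 - 29) ≡ 7/23 mod 31. 23⁻¹ ≡ 27 (mod 31) since 23·27 = 621 ≡ 1, so λ ≡ 3.
  x = λ² - 29 - 21 = 9 - 50 ≡ 21; y = λ·(29 - 21) - 1 ≡ 23. → (21, 23)
10P: (21, 23) + (21, 8): same x and y₁ ≡ -y₂, so the sum is the point at infinity.
10P = the point at infinity, so the order is 10.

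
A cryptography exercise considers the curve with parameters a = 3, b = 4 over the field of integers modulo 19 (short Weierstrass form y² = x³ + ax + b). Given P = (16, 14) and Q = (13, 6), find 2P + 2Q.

(16, 5)

First 2P:
Repeated addition: build up to 2P.
2P: tangent at (16, 14): λ = (3·16² + 3)/(2·14) ≡ 11/9. 9⁻¹ ≡ 17 (mod 19), so λ ≡ 11·17 ≡ 16.
  x = λ² - 16 - 16 = 256 - 32 ≡ 15; y = λ·(16 - 15) - 14 ≡ 2. → (15, 2)
2P = (15, 2).
Next 2Q:
Repeated addition: build up to 2Q.
2Q: tangent at (13, 6): λ = (3·13² + 3)/(2·6) ≡ 16/12. 12⁻¹ ≡ 8 (mod 19), so λ ≡ 16·8 ≡ 14.
  x = λ² - 13 - 13 = 196 - 26 ≡ 18; y = λ·(13 - 18) - 6 ≡ 0. → (18, 0)
2Q = (18, 0).
Finally 2P + 2Q:
(15, 2) + (18, 0). λ = (0 - 2)/(18 - 15) ≡ 17/3 mod 19. 3⁻¹ ≡ 13 (mod 19), so λ ≡ 12.
  x = λ² - 15 - 18 = 144 - 33 ≡ 16; y = λ·(15 - 16) - 2 ≡ 5. → (16, 5)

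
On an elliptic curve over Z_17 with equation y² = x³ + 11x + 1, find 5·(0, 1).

O

Write Q = (0, 1).
Repeated addition: build up to 5Q.
2Q: tangent at (0, 1): λ = (3·0² + 11)/(2·1) ≡ 11/2. 2⁻¹ ≡ 9 (mod 17), so λ ≡ 11·9 ≡ 14.
  x = λ² - 0 - 0 = 196 - 0 ≡ 9; y = λ·(0 - 9) - 1 ≡ 9. → (9, 9)
3Q: (9, 9) + (0, 1). λ = (1 - 9)/(0 - 9) ≡ 9/8 mod 17. 8⁻¹ ≡ 15 (mod 17) since 8·15 = 120 ≡ 1, so λ ≡ 16.
  x = λ² - 9 - 0 = 256 - 9 ≡ 9; y = λ·(9 - 9) - 9 ≡ 8. → (9, 8)
4Q: (9, 8) + (0, 1). λ = (1 - 8)/(0 - 9) ≡ 10/8 mod 17. 8⁻¹ ≡ 15 (mod 17), so λ ≡ 14.
  x = λ² - 9 - 0 = 196 - 9 ≡ 0; y = λ·(9 - 0) - 8 ≡ 16. → (0, 16)
5Q: (0, 16) + (0, 1): same x and y₁ ≡ -y₂, so the sum is O.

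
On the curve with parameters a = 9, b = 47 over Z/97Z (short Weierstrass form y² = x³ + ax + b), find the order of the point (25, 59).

5

2P: tangent at (25, 59): λ = (3·25² + 9)/(2·59) ≡ 41/21. 21⁻¹ ≡ 37 (mod 97), so λ ≡ 41·37 ≡ 62.
  x = λ² - 25 - 25 = 3844 - 50 ≡ 11; y = λ·(25 - 11) - 59 ≡ 33. → (11, 33)
3P: (11, 33) + (25, 59). λ = (59 - 33)/(25 - 11) ≡ 26/14 mod 97. 14⁻¹ ≡ 7 (mod 97), so λ ≡ 85.
  x = λ² - 11 - 25 = 7225 - 36 ≡ 11; y = λ·(11 - 11) - 33 ≡ 64. → (11, 64)
4P: (11, 64) + (25, 59). λ = (59 - 64)/(25 - 11) ≡ 92/14 mod 97. 14⁻¹ ≡ 7 (mod 97), so λ ≡ 62.
  x = λ² - 11 - 25 = 3844 - 36 ≡ 25; y = λ·(11 - 25) - 64 ≡ 38. → (25, 38)
5P: (25, 38) + (25, 59): same x and y₁ ≡ -y₂, so the sum is the point at infinity.
5P = the point at infinity, so the order is 5.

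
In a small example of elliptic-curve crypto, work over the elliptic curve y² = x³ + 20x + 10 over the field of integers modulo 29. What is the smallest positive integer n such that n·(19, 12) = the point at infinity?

2P: tangent at (19, 12): λ = (3·19² + 20)/(2·12) ≡ 1/24. 24⁻¹ ≡ 23 (mod 29), so λ ≡ 1·23 ≡ 23.
  x = λ² - 19 - 19 = 529 - 38 ≡ 27; y = λ·(19 - 27) - 12 ≡ 7. → (27, 7)
3P: (27, 7) + (19, 12). λ = (12 - 7)/(19 - 27) ≡ 5/21 mod 29. 21⁻¹ ≡ 18 (mod 29) since 21·18 = 378 ≡ 1, so λ ≡ 3.
  x = λ² - 27 - 19 = 9 - 46 ≡ 21; y = λ·(27 - 21) - 7 ≡ 11. → (21, 11)
4P: (21, 11) + (19, 12). λ = (12 - 11)/(19 - 21) ≡ 1/27 mod 29. 27⁻¹ ≡ 14 (mod 29), so λ ≡ 14.
  x = λ² - 21 - 19 = 196 - 40 ≡ 11; y = λ·(21 - 11) - 11 ≡ 13. → (11, 13)
5P: (11, 13) + (19, 12). λ = (12 - 13)/(19 - 11) ≡ 28/8 mod 29. 8⁻¹ ≡ 11 (mod 29) since 8·11 = 88 ≡ 1, so λ ≡ 18.
  x = λ² - 11 - 19 = 324 - 30 ≡ 4; y = λ·(11 - 4) - 13 ≡ 26. → (4, 26)
6P: (4, 26) + (19, 12). λ = (12 - 26)/(19 - 4) ≡ 15/15 mod 29. 15⁻¹ ≡ 2 (mod 29), so λ ≡ 1.
  x = λ² - 4 - 19 = 1 - 23 ≡ 7; y = λ·(4 - 7) - 26 ≡ 0. → (7, 0)
7P: (7, 0) + (19, 12). λ = (12 - 0)/(19 - 7) ≡ 12/12 mod 29. 12⁻¹ ≡ 17 (mod 29), so λ ≡ 1.
  x = λ² - 7 - 19 = 1 - 26 ≡ 4; y = λ·(7 - 4) - 0 ≡ 3. → (4, 3)
8P: (4, 3) + (19, 12). λ = (12 - 3)/(19 - 4) ≡ 9/15 mod 29. 15⁻¹ ≡ 2 (mod 29) since 15·2 = 30 ≡ 1, so λ ≡ 18.
  x = λ² - 4 - 19 = 324 - 23 ≡ 11; y = λ·(4 - 11) - 3 ≡ 16. → (11, 16)
9P: (11, 16) + (19, 12). λ = (12 - 16)/(19 - 11) ≡ 25/8 mod 29. 8⁻¹ ≡ 11 (mod 29), so λ ≡ 14.
  x = λ² - 11 - 19 = 196 - 30 ≡ 21; y = λ·(11 - 21) - 16 ≡ 18. → (21, 18)
10P: (21, 18) + (19, 12). λ = (12 - 18)/(19 - 21) ≡ 23/27 mod 29. 27⁻¹ ≡ 14 (mod 29) since 27·14 = 378 ≡ 1, so λ ≡ 3.
  x = λ² - 21 - 19 = 9 - 40 ≡ 27; y = λ·(21 - 27) - 18 ≡ 22. → (27, 22)
11P: (27, 22) + (19, 12). λ = (12 - 22)/(19 - 27) ≡ 19/21 mod 29. 21⁻¹ ≡ 18 (mod 29) since 21·18 = 378 ≡ 1, so λ ≡ 23.
  x = λ² - 27 - 19 = 529 - 46 ≡ 19; y = λ·(27 - 19) - 22 ≡ 17. → (19, 17)
12P: (19, 17) + (19, 12): same x and y₁ ≡ -y₂, so the sum is the point at infinity.
12P = the point at infinity, so the order is 12.

12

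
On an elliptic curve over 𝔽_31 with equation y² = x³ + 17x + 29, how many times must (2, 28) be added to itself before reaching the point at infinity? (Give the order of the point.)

5

2P: tangent at (2, 28): λ = (3·2² + 17)/(2·28) ≡ 29/25. 25⁻¹ ≡ 5 (mod 31), so λ ≡ 29·5 ≡ 21.
  x = λ² - 2 - 2 = 441 - 4 ≡ 3; y = λ·(2 - 3) - 28 ≡ 13. → (3, 13)
3P: (3, 13) + (2, 28). λ = (28 - 13)/(2 - 3) ≡ 15/30 mod 31. 30⁻¹ ≡ 30 (mod 31), so λ ≡ 16.
  x = λ² - 3 - 2 = 256 - 5 ≡ 3; y = λ·(3 - 3) - 13 ≡ 18. → (3, 18)
4P: (3, 18) + (2, 28). λ = (28 - 18)/(2 - 3) ≡ 10/30 mod 31. 30⁻¹ ≡ 30 (mod 31), so λ ≡ 21.
  x = λ² - 3 - 2 = 441 - 5 ≡ 2; y = λ·(3 - 2) - 18 ≡ 3. → (2, 3)
5P: (2, 3) + (2, 28): same x and y₁ ≡ -y₂, so the sum is the point at infinity.
5P = the point at infinity, so the order is 5.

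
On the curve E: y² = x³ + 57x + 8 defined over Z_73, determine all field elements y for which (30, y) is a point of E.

none

x³ + 57x + 8 = 28718 ≡ 29 (mod 73).
29 is a non-residue mod 73; no y exists.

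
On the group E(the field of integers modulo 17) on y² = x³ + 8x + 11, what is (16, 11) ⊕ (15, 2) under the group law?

(16, 6)

(16, 11) + (15, 2). λ = (2 - 11)/(15 - 16) ≡ 8/16 mod 17. 16⁻¹ ≡ 16 (mod 17) since 16·16 = 256 ≡ 1, so λ ≡ 9.
  x = λ² - 16 - 15 = 81 - 31 ≡ 16; y = λ·(16 - 16) - 11 ≡ 6. → (16, 6)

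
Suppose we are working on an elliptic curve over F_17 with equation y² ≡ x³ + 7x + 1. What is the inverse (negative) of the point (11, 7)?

-(11, 7) = (11, -7 mod 17) = (11, 10).

(11, 10)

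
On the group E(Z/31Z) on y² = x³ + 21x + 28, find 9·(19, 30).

Write Q = (19, 30).
Repeated addition: build up to 9Q.
2Q: tangent at (19, 30): λ = (3·19² + 21)/(2·30) ≡ 19/29. 29⁻¹ ≡ 15 (mod 31) since 29·15 = 435 ≡ 1, so λ ≡ 19·15 ≡ 6.
  x = λ² - 19 - 19 = 36 - 38 ≡ 29; y = λ·(19 - 29) - 30 ≡ 3. → (29, 3)
3Q: (29, 3) + (19, 30). λ = (30 - 3)/(19 - 29) ≡ 27/21 mod 31. 21⁻¹ ≡ 3 (mod 31), so λ ≡ 19.
  x = λ² - 29 - 19 = 361 - 48 ≡ 3; y = λ·(29 - 3) - 3 ≡ 26. → (3, 26)
4Q: (3, 26) + (19, 30). λ = (30 - 26)/(19 - 3) ≡ 4/16 mod 31. 16⁻¹ ≡ 2 (mod 31), so λ ≡ 8.
  x = λ² - 3 - 19 = 64 - 22 ≡ 11; y = λ·(3 - 11) - 26 ≡ 3. → (11, 3)
5Q: (11, 3) + (19, 30). λ = (30 - 3)/(19 - 11) ≡ 27/8 mod 31. 8⁻¹ ≡ 4 (mod 31), so λ ≡ 15.
  x = λ² - 11 - 19 = 225 - 30 ≡ 9; y = λ·(11 - 9) - 3 ≡ 27. → (9, 27)
6Q: (9, 27) + (19, 30). λ = (30 - 27)/(19 - 9) ≡ 3/10 mod 31. 10⁻¹ ≡ 28 (mod 31) since 10·28 = 280 ≡ 1, so λ ≡ 22.
  x = λ² - 9 - 19 = 484 - 28 ≡ 22; y = λ·(9 - 22) - 27 ≡ 28. → (22, 28)
7Q: (22, 28) + (19, 30). λ = (30 - 28)/(19 - 22) ≡ 2/28 mod 31. 28⁻¹ ≡ 10 (mod 31), so λ ≡ 20.
  x = λ² - 22 - 19 = 400 - 41 ≡ 18; y = λ·(22 - 18) - 28 ≡ 21. → (18, 21)
8Q: (18, 21) + (19, 30). λ = (30 - 21)/(19 - 18) ≡ 9/1 mod 31. 1⁻¹ ≡ 1 (mod 31), so λ ≡ 9.
  x = λ² - 18 - 19 = 81 - 37 ≡ 13; y = λ·(18 - 13) - 21 ≡ 24. → (13, 24)
9Q: (13, 24) + (19, 30). λ = (30 - 24)/(19 - 13) ≡ 6/6 mod 31. 6⁻¹ ≡ 26 (mod 31), so λ ≡ 1.
  x = λ² - 13 - 19 = 1 - 32 ≡ 0; y = λ·(13 - 0) - 24 ≡ 20. → (0, 20)

(0, 20)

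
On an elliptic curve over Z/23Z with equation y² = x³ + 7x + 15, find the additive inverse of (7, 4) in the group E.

-(7, 4) = (7, -4 mod 23) = (7, 19).

(7, 19)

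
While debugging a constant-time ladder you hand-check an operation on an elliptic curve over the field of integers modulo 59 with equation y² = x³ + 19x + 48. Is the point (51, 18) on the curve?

no

y² = 18² ≡ 29; x³ + 19x + 48 = 133668 ≡ 33 (mod 59). 29 ≠ 33.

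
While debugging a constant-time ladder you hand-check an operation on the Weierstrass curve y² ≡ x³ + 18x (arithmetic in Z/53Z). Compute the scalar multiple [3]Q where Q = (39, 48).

(41, 21)

Repeated addition: build up to 3Q.
2Q: tangent at (39, 48): λ = (3·39² + 18)/(2·48) ≡ 23/43. 43⁻¹ ≡ 37 (mod 53) since 43·37 = 1591 ≡ 1, so λ ≡ 23·37 ≡ 3.
  x = λ² - 39 - 39 = 9 - 78 ≡ 37; y = λ·(39 - 37) - 48 ≡ 11. → (37, 11)
3Q: (37, 11) + (39, 48). λ = (48 - 11)/(39 - 37) ≡ 37/2 mod 53. 2⁻¹ ≡ 27 (mod 53) since 2·27 = 54 ≡ 1, so λ ≡ 45.
  x = λ² - 37 - 39 = 2025 - 76 ≡ 41; y = λ·(37 - 41) - 11 ≡ 21. → (41, 21)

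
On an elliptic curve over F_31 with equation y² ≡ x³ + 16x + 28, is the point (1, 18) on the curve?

yes

y² = 18² ≡ 14; x³ + 16x + 28 = 45 ≡ 14 (mod 31). 14 = 14.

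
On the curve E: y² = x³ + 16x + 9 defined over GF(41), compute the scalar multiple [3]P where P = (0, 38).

(34, 28)

Repeated addition: build up to 3P.
2P: tangent at (0, 38): λ = (3·0² + 16)/(2·38) ≡ 16/35. 35⁻¹ ≡ 34 (mod 41), so λ ≡ 16·34 ≡ 11.
  x = λ² - 0 - 0 = 121 - 0 ≡ 39; y = λ·(0 - 39) - 38 ≡ 25. → (39, 25)
3P: (39, 25) + (0, 38). λ = (38 - 25)/(0 - 39) ≡ 13/2 mod 41. 2⁻¹ ≡ 21 (mod 41), so λ ≡ 27.
  x = λ² - 39 - 0 = 729 - 39 ≡ 34; y = λ·(39 - 34) - 25 ≡ 28. → (34, 28)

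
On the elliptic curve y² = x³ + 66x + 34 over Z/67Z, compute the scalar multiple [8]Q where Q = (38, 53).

Repeated addition: build up to 8Q.
2Q: tangent at (38, 53): λ = (3·38² + 66)/(2·53) ≡ 43/39. 39⁻¹ ≡ 55 (mod 67) since 39·55 = 2145 ≡ 1, so λ ≡ 43·55 ≡ 20.
  x = λ² - 38 - 38 = 400 - 76 ≡ 56; y = λ·(38 - 56) - 53 ≡ 56. → (56, 56)
3Q: (56, 56) + (38, 53). λ = (53 - 56)/(38 - 56) ≡ 64/49 mod 67. 49⁻¹ ≡ 26 (mod 67) since 49·26 = 1274 ≡ 1, so λ ≡ 56.
  x = λ² - 56 - 38 = 3136 - 94 ≡ 27; y = λ·(56 - 27) - 56 ≡ 27. → (27, 27)
4Q: (27, 27) + (38, 53). λ = (53 - 27)/(38 - 27) ≡ 26/11 mod 67. 11⁻¹ ≡ 61 (mod 67) since 11·61 = 671 ≡ 1, so λ ≡ 45.
  x = λ² - 27 - 38 = 2025 - 65 ≡ 17; y = λ·(27 - 17) - 27 ≡ 21. → (17, 21)
5Q: (17, 21) + (38, 53). λ = (53 - 21)/(38 - 17) ≡ 32/21 mod 67. 21⁻¹ ≡ 16 (mod 67), so λ ≡ 43.
  x = λ² - 17 - 38 = 1849 - 55 ≡ 52; y = λ·(17 - 52) - 21 ≡ 15. → (52, 15)
6Q: (52, 15) + (38, 53). λ = (53 - 15)/(38 - 52) ≡ 38/53 mod 67. 53⁻¹ ≡ 43 (mod 67), so λ ≡ 26.
  x = λ² - 52 - 38 = 676 - 90 ≡ 50; y = λ·(52 - 50) - 15 ≡ 37. → (50, 37)
7Q: (50, 37) + (38, 53). λ = (53 - 37)/(38 - 50) ≡ 16/55 mod 67. 55⁻¹ ≡ 39 (mod 67), so λ ≡ 21.
  x = λ² - 50 - 38 = 441 - 88 ≡ 18; y = λ·(50 - 18) - 37 ≡ 32. → (18, 32)
8Q: (18, 32) + (38, 53). λ = (53 - 32)/(38 - 18) ≡ 21/20 mod 67. 20⁻¹ ≡ 57 (mod 67) since 20·57 = 1140 ≡ 1, so λ ≡ 58.
  x = λ² - 18 - 38 = 3364 - 56 ≡ 25; y = λ·(18 - 25) - 32 ≡ 31. → (25, 31)

(25, 31)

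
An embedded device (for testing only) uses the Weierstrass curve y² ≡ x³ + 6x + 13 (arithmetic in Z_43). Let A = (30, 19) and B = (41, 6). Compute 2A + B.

(7, 21)

First 2A:
Repeated addition: build up to 2A.
2A: tangent at (30, 19): λ = (3·30² + 6)/(2·19) ≡ 40/38. 38⁻¹ ≡ 17 (mod 43) since 38·17 = 646 ≡ 1, so λ ≡ 40·17 ≡ 35.
  x = λ² - 30 - 30 = 1225 - 60 ≡ 4; y = λ·(30 - 4) - 19 ≡ 31. → (4, 31)
2A = (4, 31).
Finally 2A + B:
(4, 31) + (41, 6). λ = (6 - 31)/(41 - 4) ≡ 18/37 mod 43. 37⁻¹ ≡ 7 (mod 43) since 37·7 = 259 ≡ 1, so λ ≡ 40.
  x = λ² - 4 - 41 = 1600 - 45 ≡ 7; y = λ·(4 - 7) - 31 ≡ 21. → (7, 21)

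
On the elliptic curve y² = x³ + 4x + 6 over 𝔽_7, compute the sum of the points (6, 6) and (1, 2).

(4, 4)

(6, 6) + (1, 2). λ = (2 - 6)/(1 - 6) ≡ 3/2 mod 7. 2⁻¹ ≡ 4 (mod 7) since 2·4 = 8 ≡ 1, so λ ≡ 5.
  x = λ² - 6 - 1 = 25 - 7 ≡ 4; y = λ·(6 - 4) - 6 ≡ 4. → (4, 4)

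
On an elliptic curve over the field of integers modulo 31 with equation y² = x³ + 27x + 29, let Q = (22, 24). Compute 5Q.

(12, 2)

Repeated addition: build up to 5Q.
2Q: tangent at (22, 24): λ = (3·22² + 27)/(2·24) ≡ 22/17. 17⁻¹ ≡ 11 (mod 31), so λ ≡ 22·11 ≡ 25.
  x = λ² - 22 - 22 = 625 - 44 ≡ 23; y = λ·(22 - 23) - 24 ≡ 13. → (23, 13)
3Q: (23, 13) + (22, 24). λ = (24 - 13)/(22 - 23) ≡ 11/30 mod 31. 30⁻¹ ≡ 30 (mod 31) since 30·30 = 900 ≡ 1, so λ ≡ 20.
  x = λ² - 23 - 22 = 400 - 45 ≡ 14; y = λ·(23 - 14) - 13 ≡ 12. → (14, 12)
4Q: (14, 12) + (22, 24). λ = (24 - 12)/(22 - 14) ≡ 12/8 mod 31. 8⁻¹ ≡ 4 (mod 31) since 8·4 = 32 ≡ 1, so λ ≡ 17.
  x = λ² - 14 - 22 = 289 - 36 ≡ 5; y = λ·(14 - 5) - 12 ≡ 17. → (5, 17)
5Q: (5, 17) + (22, 24). λ = (24 - 17)/(22 - 5) ≡ 7/17 mod 31. 17⁻¹ ≡ 11 (mod 31) since 17·11 = 187 ≡ 1, so λ ≡ 15.
  x = λ² - 5 - 22 = 225 - 27 ≡ 12; y = λ·(5 - 12) - 17 ≡ 2. → (12, 2)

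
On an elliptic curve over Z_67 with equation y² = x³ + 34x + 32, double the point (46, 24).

tangent at (46, 24): λ = (3·46² + 34)/(2·24) ≡ 17/48. 48⁻¹ ≡ 7 (mod 67) since 48·7 = 336 ≡ 1, so λ ≡ 17·7 ≡ 52.
  x = λ² - 46 - 46 = 2704 - 92 ≡ 66; y = λ·(46 - 66) - 24 ≡ 8. → (66, 8)

(66, 8)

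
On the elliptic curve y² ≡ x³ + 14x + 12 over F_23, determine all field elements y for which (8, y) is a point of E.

none

x³ + 14x + 12 = 636 ≡ 15 (mod 23).
15 is a non-residue mod 23; no y exists.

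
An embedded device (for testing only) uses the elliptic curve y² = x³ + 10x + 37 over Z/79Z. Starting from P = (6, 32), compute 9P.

Double-and-add on 9 = (1001)₂. Start with P = (6, 32) for the leading 1-bit.
double: tangent at (6, 32): λ = (3·6² + 10)/(2·32) ≡ 39/64. 64⁻¹ ≡ 21 (mod 79) since 64·21 = 1344 ≡ 1, so λ ≡ 39·21 ≡ 29.
  x = λ² - 6 - 6 = 841 - 12 ≡ 39; y = λ·(6 - 39) - 32 ≡ 38. → (39, 38)
double: tangent at (39, 38): λ = (3·39² + 10)/(2·38) ≡ 70/76. 76⁻¹ ≡ 26 (mod 79), so λ ≡ 70·26 ≡ 3.
  x = λ² - 39 - 39 = 9 - 78 ≡ 10; y = λ·(39 - 10) - 38 ≡ 49. → (10, 49)
double: tangent at (10, 49): λ = (3·10² + 10)/(2·49) ≡ 73/19. 19⁻¹ ≡ 25 (mod 79), so λ ≡ 73·25 ≡ 8.
  x = λ² - 10 - 10 = 64 - 20 ≡ 44; y = λ·(10 - 44) - 49 ≡ 74. → (44, 74)
add P: (44, 74) + (6, 32). λ = (32 - 74)/(6 - 44) ≡ 37/41 mod 79. 41⁻¹ ≡ 27 (mod 79), so λ ≡ 51.
  x = λ² - 44 - 6 = 2601 - 50 ≡ 23; y = λ·(44 - 23) - 74 ≡ 49. → (23, 49)

(23, 49)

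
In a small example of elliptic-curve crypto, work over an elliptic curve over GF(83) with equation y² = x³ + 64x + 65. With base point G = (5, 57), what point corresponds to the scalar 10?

(35, 51)

Double-and-add on 10 = (1010)₂. Start with G = (5, 57) for the leading 1-bit.
double: tangent at (5, 57): λ = (3·5² + 64)/(2·57) ≡ 56/31. 31⁻¹ ≡ 75 (mod 83), so λ ≡ 56·75 ≡ 50.
  x = λ² - 5 - 5 = 2500 - 10 ≡ 0; y = λ·(5 - 0) - 57 ≡ 27. → (0, 27)
double: tangent at (0, 27): λ = (3·0² + 64)/(2·27) ≡ 64/54. 54⁻¹ ≡ 20 (mod 83), so λ ≡ 64·20 ≡ 35.
  x = λ² - 0 - 0 = 1225 - 0 ≡ 63; y = λ·(0 - 63) - 27 ≡ 9. → (63, 9)
add G: (63, 9) + (5, 57). λ = (57 - 9)/(5 - 63) ≡ 48/25 mod 83. 25⁻¹ ≡ 10 (mod 83) since 25·10 = 250 ≡ 1, so λ ≡ 65.
  x = λ² - 63 - 5 = 4225 - 68 ≡ 7; y = λ·(63 - 7) - 9 ≡ 62. → (7, 62)
double: tangent at (7, 62): λ = (3·7² + 64)/(2·62) ≡ 45/41. 41⁻¹ ≡ 81 (mod 83) since 41·81 = 3321 ≡ 1, so λ ≡ 45·81 ≡ 76.
  x = λ² - 7 - 7 = 5776 - 14 ≡ 35; y = λ·(7 - 35) - 62 ≡ 51. → (35, 51)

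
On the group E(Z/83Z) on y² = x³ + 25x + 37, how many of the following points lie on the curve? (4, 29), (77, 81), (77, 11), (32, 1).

0

(4, 29): 29² ≡ 11, rhs ≡ 35 → off.
(77, 81): 81² ≡ 4, rhs ≡ 3 → off.
(77, 11): 11² ≡ 38, rhs ≡ 3 → off.
(32, 1): 1² ≡ 1, rhs ≡ 73 → off.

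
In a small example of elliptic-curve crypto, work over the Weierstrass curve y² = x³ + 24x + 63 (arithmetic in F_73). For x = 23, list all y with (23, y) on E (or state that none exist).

none

x³ + 24x + 63 = 12782 ≡ 7 (mod 73).
7 is a non-residue mod 73; no y exists.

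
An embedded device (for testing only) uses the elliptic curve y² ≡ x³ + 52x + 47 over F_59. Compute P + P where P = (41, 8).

tangent at (41, 8): λ = (3·41² + 52)/(2·8) ≡ 21/16. 16⁻¹ ≡ 48 (mod 59), so λ ≡ 21·48 ≡ 5.
  x = λ² - 41 - 41 = 25 - 82 ≡ 2; y = λ·(41 - 2) - 8 ≡ 10. → (2, 10)

(2, 10)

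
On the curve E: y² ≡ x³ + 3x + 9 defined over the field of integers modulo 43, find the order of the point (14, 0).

2

2P: (14, 0) + (14, 0): same x and y₁ ≡ -y₂, so the sum is the point at infinity.
2P = the point at infinity, so the order is 2.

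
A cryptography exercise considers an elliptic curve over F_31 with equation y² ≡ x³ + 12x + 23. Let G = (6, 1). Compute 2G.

tangent at (6, 1): λ = (3·6² + 12)/(2·1) ≡ 27/2. 2⁻¹ ≡ 16 (mod 31) since 2·16 = 32 ≡ 1, so λ ≡ 27·16 ≡ 29.
  x = λ² - 6 - 6 = 841 - 12 ≡ 23; y = λ·(6 - 23) - 1 ≡ 2. → (23, 2)

(23, 2)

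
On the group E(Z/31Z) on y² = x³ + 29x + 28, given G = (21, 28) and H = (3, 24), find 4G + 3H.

(10, 4)

First 4G:
Repeated addition: build up to 4G.
2G: tangent at (21, 28): λ = (3·21² + 29)/(2·28) ≡ 19/25. 25⁻¹ ≡ 5 (mod 31), so λ ≡ 19·5 ≡ 2.
  x = λ² - 21 - 21 = 4 - 42 ≡ 24; y = λ·(21 - 24) - 28 ≡ 28. → (24, 28)
3G: (24, 28) + (21, 28). λ = (28 - 28)/(21 - 24) ≡ 0/28 mod 31. 28⁻¹ ≡ 10 (mod 31) since 28·10 = 280 ≡ 1, so λ ≡ 0.
  x = λ² - 24 - 21 = 0 - 45 ≡ 17; y = λ·(24 - 17) - 28 ≡ 3. → (17, 3)
4G: (17, 3) + (21, 28). λ = (28 - 3)/(21 - 17) ≡ 25/4 mod 31. 4⁻¹ ≡ 8 (mod 31), so λ ≡ 14.
  x = λ² - 17 - 21 = 196 - 38 ≡ 3; y = λ·(17 - 3) - 3 ≡ 7. → (3, 7)
4G = (3, 7).
Next 3H:
Repeated addition: build up to 3H.
2H: tangent at (3, 24): λ = (3·3² + 29)/(2·24) ≡ 25/17. 17⁻¹ ≡ 11 (mod 31) since 17·11 = 187 ≡ 1, so λ ≡ 25·11 ≡ 27.
  x = λ² - 3 - 3 = 729 - 6 ≡ 10; y = λ·(3 - 10) - 24 ≡ 4. → (10, 4)
3H: (10, 4) + (3, 24). λ = (24 - 4)/(3 - 10) ≡ 20/24 mod 31. 24⁻¹ ≡ 22 (mod 31), so λ ≡ 6.
  x = λ² - 10 - 3 = 36 - 13 ≡ 23; y = λ·(10 - 23) - 4 ≡ 11. → (23, 11)
3H = (23, 11).
Finally 4G + 3H:
(3, 7) + (23, 11). λ = (11 - 7)/(23 - 3) ≡ 4/20 mod 31. 20⁻¹ ≡ 14 (mod 31), so λ ≡ 25.
  x = λ² - 3 - 23 = 625 - 26 ≡ 10; y = λ·(3 - 10) - 7 ≡ 4. → (10, 4)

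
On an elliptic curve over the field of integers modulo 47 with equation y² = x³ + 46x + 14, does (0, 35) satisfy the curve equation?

no

y² = 35² ≡ 3; x³ + 46x + 14 = 14 ≡ 14 (mod 47). 3 ≠ 14.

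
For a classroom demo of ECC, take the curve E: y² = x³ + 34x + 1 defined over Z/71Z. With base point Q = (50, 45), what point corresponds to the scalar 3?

(28, 16)

Repeated addition: build up to 3Q.
2Q: tangent at (50, 45): λ = (3·50² + 34)/(2·45) ≡ 8/19. 19⁻¹ ≡ 15 (mod 71), so λ ≡ 8·15 ≡ 49.
  x = λ² - 50 - 50 = 2401 - 100 ≡ 29; y = λ·(50 - 29) - 45 ≡ 61. → (29, 61)
3Q: (29, 61) + (50, 45). λ = (45 - 61)/(50 - 29) ≡ 55/21 mod 71. 21⁻¹ ≡ 44 (mod 71) since 21·44 = 924 ≡ 1, so λ ≡ 6.
  x = λ² - 29 - 50 = 36 - 79 ≡ 28; y = λ·(29 - 28) - 61 ≡ 16. → (28, 16)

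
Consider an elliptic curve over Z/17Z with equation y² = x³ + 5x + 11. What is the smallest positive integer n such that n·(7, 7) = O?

12

2P: tangent at (7, 7): λ = (3·7² + 5)/(2·7) ≡ 16/14. 14⁻¹ ≡ 11 (mod 17), so λ ≡ 16·11 ≡ 6.
  x = λ² - 7 - 7 = 36 - 14 ≡ 5; y = λ·(7 - 5) - 7 ≡ 5. → (5, 5)
3P: (5, 5) + (7, 7). λ = (7 - 5)/(7 - 5) ≡ 2/2 mod 17. 2⁻¹ ≡ 9 (mod 17), so λ ≡ 1.
  x = λ² - 5 - 7 = 1 - 12 ≡ 6; y = λ·(5 - 6) - 5 ≡ 11. → (6, 11)
4P: (6, 11) + (7, 7). λ = (7 - 11)/(7 - 6) ≡ 13/1 mod 17. 1⁻¹ ≡ 1 (mod 17) since 1·1 = 1 ≡ 1, so λ ≡ 13.
  x = λ² - 6 - 7 = 169 - 13 ≡ 3; y = λ·(6 - 3) - 11 ≡ 11. → (3, 11)
5P: (3, 11) + (7, 7). λ = (7 - 11)/(7 - 3) ≡ 13/4 mod 17. 4⁻¹ ≡ 13 (mod 17), so λ ≡ 16.
  x = λ² - 3 - 7 = 256 - 10 ≡ 8; y = λ·(3 - 8) - 11 ≡ 11. → (8, 11)
6P: (8, 11) + (7, 7). λ = (7 - 11)/(7 - 8) ≡ 13/16 mod 17. 16⁻¹ ≡ 16 (mod 17) since 16·16 = 256 ≡ 1, so λ ≡ 4.
  x = λ² - 8 - 7 = 16 - 15 ≡ 1; y = λ·(8 - 1) - 11 ≡ 0. → (1, 0)
7P: (1, 0) + (7, 7). λ = (7 - 0)/(7 - 1) ≡ 7/6 mod 17. 6⁻¹ ≡ 3 (mod 17), so λ ≡ 4.
  x = λ² - 1 - 7 = 16 - 8 ≡ 8; y = λ·(1 - 8) - 0 ≡ 6. → (8, 6)
8P: (8, 6) + (7, 7). λ = (7 - 6)/(7 - 8) ≡ 1/16 mod 17. 16⁻¹ ≡ 16 (mod 17), so λ ≡ 16.
  x = λ² - 8 - 7 = 256 - 15 ≡ 3; y = λ·(8 - 3) - 6 ≡ 6. → (3, 6)
9P: (3, 6) + (7, 7). λ = (7 - 6)/(7 - 3) ≡ 1/4 mod 17. 4⁻¹ ≡ 13 (mod 17) since 4·13 = 52 ≡ 1, so λ ≡ 13.
  x = λ² - 3 - 7 = 169 - 10 ≡ 6; y = λ·(3 - 6) - 6 ≡ 6. → (6, 6)
10P: (6, 6) + (7, 7). λ = (7 - 6)/(7 - 6) ≡ 1/1 mod 17. 1⁻¹ ≡ 1 (mod 17) since 1·1 = 1 ≡ 1, so λ ≡ 1.
  x = λ² - 6 - 7 = 1 - 13 ≡ 5; y = λ·(6 - 5) - 6 ≡ 12. → (5, 12)
11P: (5, 12) + (7, 7). λ = (7 - 12)/(7 - 5) ≡ 12/2 mod 17. 2⁻¹ ≡ 9 (mod 17) since 2·9 = 18 ≡ 1, so λ ≡ 6.
  x = λ² - 5 - 7 = 36 - 12 ≡ 7; y = λ·(5 - 7) - 12 ≡ 10. → (7, 10)
12P: (7, 10) + (7, 7): same x and y₁ ≡ -y₂, so the sum is O.
12P = O, so the order is 12.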